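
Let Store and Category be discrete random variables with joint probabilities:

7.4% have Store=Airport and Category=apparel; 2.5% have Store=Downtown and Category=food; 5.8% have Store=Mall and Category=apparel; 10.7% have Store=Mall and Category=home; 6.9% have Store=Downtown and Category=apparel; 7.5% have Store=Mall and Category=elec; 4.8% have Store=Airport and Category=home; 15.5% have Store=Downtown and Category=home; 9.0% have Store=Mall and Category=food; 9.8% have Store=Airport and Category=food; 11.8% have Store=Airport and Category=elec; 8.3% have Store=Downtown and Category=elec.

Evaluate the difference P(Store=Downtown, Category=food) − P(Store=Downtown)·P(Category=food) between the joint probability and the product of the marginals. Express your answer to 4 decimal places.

-0.0457

P(Store=Downtown) = 0.025 + 0.069 + 0.083 + 0.155 = 0.332.
P(Category=food) = 0.025 + 0.090 + 0.098 = 0.213.
P(Store=Downtown, Category=food) − P(Store=Downtown)P(Category=food) = 0.025 − 0.332×0.213 = -0.0457.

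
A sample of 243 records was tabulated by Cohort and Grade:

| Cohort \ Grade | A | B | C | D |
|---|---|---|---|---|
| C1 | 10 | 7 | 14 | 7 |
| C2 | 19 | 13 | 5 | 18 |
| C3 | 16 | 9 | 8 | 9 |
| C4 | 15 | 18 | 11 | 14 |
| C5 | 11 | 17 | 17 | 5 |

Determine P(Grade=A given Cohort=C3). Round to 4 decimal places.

Total with Cohort=C3: 16 + 9 + 8 + 9 = 42.
P(Grade=A | Cohort=C3) = 16/42 = 0.3810.

0.3810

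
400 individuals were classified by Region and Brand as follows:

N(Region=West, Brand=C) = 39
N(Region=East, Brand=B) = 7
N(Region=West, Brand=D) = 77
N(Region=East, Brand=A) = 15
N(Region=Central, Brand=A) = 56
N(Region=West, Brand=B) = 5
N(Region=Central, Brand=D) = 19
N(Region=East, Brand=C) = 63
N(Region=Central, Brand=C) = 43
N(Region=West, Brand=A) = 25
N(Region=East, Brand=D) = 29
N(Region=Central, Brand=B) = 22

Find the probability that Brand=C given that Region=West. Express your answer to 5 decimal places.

0.26712

Total with Region=West: 25 + 5 + 39 + 77 = 146.
P(Brand=C | Region=West) = 39/146 = 0.26712.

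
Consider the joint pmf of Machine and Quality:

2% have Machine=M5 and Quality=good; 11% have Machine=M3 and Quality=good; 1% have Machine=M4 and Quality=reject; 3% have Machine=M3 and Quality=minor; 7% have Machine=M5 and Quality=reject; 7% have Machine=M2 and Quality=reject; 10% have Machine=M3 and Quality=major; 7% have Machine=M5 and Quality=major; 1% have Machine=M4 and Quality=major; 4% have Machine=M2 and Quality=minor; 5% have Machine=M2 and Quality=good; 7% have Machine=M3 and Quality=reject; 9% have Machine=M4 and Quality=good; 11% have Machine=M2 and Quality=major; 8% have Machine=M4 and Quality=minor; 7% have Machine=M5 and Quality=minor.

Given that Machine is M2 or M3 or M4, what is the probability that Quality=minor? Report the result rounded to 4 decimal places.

0.1948

P(Machine=M2) = 0.05 + 0.04 + 0.11 + 0.07 = 0.27.
P(Machine=M3) = 0.11 + 0.03 + 0.10 + 0.07 = 0.31.
P(Machine=M4) = 0.09 + 0.08 + 0.01 + 0.01 = 0.19.
P(Machine ∈ {M2, M3, M4}) = 0.27 + 0.31 + 0.19 = 0.77; P(Quality=minor, Machine ∈ {M2, M3, M4}) = 0.04 + 0.03 + 0.08 = 0.15.
P(Quality=minor | Machine ∈ {M2, M3, M4}) = 0.15/0.77 = 0.1948.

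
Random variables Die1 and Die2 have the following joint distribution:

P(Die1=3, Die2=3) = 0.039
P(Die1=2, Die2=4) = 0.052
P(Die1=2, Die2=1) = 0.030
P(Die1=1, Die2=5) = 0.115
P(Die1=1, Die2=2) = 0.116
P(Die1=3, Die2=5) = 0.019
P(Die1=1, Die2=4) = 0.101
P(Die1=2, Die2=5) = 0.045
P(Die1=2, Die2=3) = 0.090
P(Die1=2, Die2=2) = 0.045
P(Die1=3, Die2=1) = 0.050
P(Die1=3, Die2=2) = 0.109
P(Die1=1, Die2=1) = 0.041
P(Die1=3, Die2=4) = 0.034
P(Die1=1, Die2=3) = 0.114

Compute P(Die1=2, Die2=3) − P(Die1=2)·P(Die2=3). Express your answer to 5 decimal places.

0.02633

P(Die1=2) = 0.030 + 0.045 + 0.090 + 0.052 + 0.045 = 0.262.
P(Die2=3) = 0.114 + 0.090 + 0.039 = 0.243.
P(Die1=2, Die2=3) − P(Die1=2)P(Die2=3) = 0.090 − 0.262×0.243 = 0.02633.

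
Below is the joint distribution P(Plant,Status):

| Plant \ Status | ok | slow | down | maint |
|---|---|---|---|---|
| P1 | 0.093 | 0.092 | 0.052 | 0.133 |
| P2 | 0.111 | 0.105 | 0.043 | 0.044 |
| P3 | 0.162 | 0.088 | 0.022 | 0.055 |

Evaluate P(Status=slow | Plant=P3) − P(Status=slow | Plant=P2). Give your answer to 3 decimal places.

-0.077

P(Plant=P3) = 0.162 + 0.088 + 0.022 + 0.055 = 0.327; P(Status=slow | Plant=P3) = 0.088/0.327 = 0.2691.
P(Plant=P2) = 0.111 + 0.105 + 0.043 + 0.044 = 0.303; P(Status=slow | Plant=P2) = 0.105/0.303 = 0.3465.
Difference = -0.077.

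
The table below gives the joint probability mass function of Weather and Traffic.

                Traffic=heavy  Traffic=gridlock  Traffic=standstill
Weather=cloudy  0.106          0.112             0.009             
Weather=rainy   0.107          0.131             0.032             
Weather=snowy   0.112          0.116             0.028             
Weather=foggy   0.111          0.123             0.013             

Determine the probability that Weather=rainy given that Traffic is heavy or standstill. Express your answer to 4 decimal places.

P(Traffic=heavy) = 0.106 + 0.107 + 0.112 + 0.111 = 0.436.
P(Traffic=standstill) = 0.009 + 0.032 + 0.028 + 0.013 = 0.082.
P(Traffic ∈ {heavy, standstill}) = 0.436 + 0.082 = 0.518; P(Weather=rainy, Traffic ∈ {heavy, standstill}) = 0.107 + 0.032 = 0.139.
P(Weather=rainy | Traffic ∈ {heavy, standstill}) = 0.139/0.518 = 0.2683.

0.2683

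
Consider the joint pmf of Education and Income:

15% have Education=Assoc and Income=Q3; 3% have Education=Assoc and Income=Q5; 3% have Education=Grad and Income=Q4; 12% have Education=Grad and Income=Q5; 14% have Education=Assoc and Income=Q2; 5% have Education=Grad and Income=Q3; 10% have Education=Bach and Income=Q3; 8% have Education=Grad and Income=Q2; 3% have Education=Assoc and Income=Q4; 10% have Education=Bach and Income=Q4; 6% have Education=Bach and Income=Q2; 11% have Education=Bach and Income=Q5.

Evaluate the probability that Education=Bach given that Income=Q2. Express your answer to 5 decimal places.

P(Income=Q2) = 0.14 + 0.06 + 0.08 = 0.28.
P(Education=Bach | Income=Q2) = 0.06/0.28 = 0.21429.

0.21429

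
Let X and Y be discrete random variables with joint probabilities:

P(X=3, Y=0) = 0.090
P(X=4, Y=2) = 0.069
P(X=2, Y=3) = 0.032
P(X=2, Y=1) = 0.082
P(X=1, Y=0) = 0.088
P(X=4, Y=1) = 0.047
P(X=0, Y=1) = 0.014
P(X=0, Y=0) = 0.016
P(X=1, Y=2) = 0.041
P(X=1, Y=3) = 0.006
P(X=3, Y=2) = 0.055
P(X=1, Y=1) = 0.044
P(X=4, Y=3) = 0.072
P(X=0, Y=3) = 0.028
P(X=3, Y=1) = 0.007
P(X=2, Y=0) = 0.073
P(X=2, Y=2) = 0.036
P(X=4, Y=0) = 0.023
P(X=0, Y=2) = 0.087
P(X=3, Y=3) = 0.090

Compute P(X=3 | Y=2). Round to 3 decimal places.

0.191

P(Y=2) = 0.087 + 0.041 + 0.036 + 0.055 + 0.069 = 0.288.
P(X=3 | Y=2) = 0.055/0.288 = 0.191.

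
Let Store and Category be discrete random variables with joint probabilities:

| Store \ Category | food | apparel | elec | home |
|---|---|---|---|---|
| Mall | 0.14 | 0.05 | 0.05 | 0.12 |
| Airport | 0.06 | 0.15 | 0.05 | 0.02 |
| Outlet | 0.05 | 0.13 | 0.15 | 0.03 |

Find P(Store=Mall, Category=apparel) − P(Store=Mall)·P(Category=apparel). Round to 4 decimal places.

P(Store=Mall) = 0.14 + 0.05 + 0.05 + 0.12 = 0.36.
P(Category=apparel) = 0.05 + 0.15 + 0.13 = 0.33.
P(Store=Mall, Category=apparel) − P(Store=Mall)P(Category=apparel) = 0.05 − 0.36×0.33 = -0.0688.

-0.0688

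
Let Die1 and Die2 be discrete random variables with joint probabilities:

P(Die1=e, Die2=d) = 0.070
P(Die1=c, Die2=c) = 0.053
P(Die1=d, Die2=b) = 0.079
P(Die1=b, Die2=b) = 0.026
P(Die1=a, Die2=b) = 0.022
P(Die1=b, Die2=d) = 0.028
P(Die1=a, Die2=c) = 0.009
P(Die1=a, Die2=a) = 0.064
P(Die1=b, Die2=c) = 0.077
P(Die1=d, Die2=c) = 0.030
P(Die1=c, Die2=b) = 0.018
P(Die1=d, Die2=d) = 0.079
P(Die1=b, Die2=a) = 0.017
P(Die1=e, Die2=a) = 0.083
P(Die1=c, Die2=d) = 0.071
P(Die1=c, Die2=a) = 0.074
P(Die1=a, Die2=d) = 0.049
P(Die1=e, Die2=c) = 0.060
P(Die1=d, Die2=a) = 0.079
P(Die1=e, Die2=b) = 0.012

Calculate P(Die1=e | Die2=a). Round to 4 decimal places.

0.2618

P(Die2=a) = 0.064 + 0.017 + 0.074 + 0.079 + 0.083 = 0.317.
P(Die1=e | Die2=a) = 0.083/0.317 = 0.2618.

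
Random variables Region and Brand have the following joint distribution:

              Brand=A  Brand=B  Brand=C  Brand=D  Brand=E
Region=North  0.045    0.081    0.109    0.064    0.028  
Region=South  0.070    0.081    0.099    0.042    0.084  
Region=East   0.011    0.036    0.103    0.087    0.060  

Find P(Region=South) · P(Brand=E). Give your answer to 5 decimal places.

0.06467

P(Region=South) = 0.070 + 0.081 + 0.099 + 0.042 + 0.084 = 0.376.
P(Brand=E) = 0.028 + 0.084 + 0.060 = 0.172.
Product: 0.376 × 0.172 = 0.06467.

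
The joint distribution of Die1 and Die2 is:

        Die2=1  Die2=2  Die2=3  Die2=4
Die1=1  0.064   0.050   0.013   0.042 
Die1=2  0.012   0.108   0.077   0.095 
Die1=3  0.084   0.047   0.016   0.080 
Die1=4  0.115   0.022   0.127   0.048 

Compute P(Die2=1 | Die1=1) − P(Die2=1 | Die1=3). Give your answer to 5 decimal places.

0.00865

P(Die1=1) = 0.064 + 0.050 + 0.013 + 0.042 = 0.169; P(Die2=1 | Die1=1) = 0.064/0.169 = 0.378698.
P(Die1=3) = 0.084 + 0.047 + 0.016 + 0.080 = 0.227; P(Die2=1 | Die1=3) = 0.084/0.227 = 0.370044.
Difference = 0.00865.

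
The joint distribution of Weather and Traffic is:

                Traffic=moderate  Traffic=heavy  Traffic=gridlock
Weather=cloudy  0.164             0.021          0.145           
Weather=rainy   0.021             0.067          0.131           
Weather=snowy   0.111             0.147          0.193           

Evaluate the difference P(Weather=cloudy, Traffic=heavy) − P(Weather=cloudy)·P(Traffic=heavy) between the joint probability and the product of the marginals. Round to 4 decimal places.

-0.0566

P(Weather=cloudy) = 0.164 + 0.021 + 0.145 = 0.330.
P(Traffic=heavy) = 0.021 + 0.067 + 0.147 = 0.235.
P(Weather=cloudy, Traffic=heavy) − P(Weather=cloudy)P(Traffic=heavy) = 0.021 − 0.330×0.235 = -0.0566.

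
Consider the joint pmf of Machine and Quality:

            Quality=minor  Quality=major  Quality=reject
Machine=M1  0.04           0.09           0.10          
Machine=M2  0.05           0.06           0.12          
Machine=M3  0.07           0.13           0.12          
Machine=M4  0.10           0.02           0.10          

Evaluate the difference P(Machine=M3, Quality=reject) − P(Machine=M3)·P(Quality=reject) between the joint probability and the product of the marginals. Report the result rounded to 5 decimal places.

-0.02080

P(Machine=M3) = 0.07 + 0.13 + 0.12 = 0.32.
P(Quality=reject) = 0.10 + 0.12 + 0.12 + 0.10 = 0.44.
P(Machine=M3, Quality=reject) − P(Machine=M3)P(Quality=reject) = 0.12 − 0.32×0.44 = -0.02080.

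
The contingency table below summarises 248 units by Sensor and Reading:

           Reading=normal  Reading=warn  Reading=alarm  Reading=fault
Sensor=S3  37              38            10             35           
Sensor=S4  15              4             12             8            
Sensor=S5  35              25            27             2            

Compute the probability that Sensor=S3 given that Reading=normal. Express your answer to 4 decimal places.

Total with Reading=normal: 37 + 15 + 35 = 87.
P(Sensor=S3 | Reading=normal) = 37/87 = 0.4253.

0.4253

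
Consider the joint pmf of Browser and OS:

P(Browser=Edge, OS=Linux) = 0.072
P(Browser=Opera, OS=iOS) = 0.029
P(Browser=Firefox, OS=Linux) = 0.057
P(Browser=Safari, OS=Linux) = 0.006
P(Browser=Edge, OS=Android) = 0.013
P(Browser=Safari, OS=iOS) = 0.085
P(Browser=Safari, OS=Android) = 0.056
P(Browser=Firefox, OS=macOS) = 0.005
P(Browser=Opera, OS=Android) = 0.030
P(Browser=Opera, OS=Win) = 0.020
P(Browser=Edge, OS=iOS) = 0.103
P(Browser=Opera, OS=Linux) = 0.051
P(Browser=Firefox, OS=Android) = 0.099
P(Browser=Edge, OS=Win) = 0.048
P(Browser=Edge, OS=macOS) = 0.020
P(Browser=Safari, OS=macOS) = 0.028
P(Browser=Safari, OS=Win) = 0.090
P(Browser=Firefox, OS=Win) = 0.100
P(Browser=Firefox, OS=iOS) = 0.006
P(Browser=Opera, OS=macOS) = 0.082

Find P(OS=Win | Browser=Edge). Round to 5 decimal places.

P(Browser=Edge) = 0.048 + 0.020 + 0.072 + 0.103 + 0.013 = 0.256.
P(OS=Win | Browser=Edge) = 0.048/0.256 = 0.18750.

0.18750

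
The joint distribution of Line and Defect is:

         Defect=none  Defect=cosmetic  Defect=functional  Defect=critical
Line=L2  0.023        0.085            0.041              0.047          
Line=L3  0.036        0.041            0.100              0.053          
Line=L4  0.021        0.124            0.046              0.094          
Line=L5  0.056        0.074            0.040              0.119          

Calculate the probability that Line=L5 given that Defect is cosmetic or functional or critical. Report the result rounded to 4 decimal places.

0.2697

P(Defect=cosmetic) = 0.085 + 0.041 + 0.124 + 0.074 = 0.324.
P(Defect=functional) = 0.041 + 0.100 + 0.046 + 0.040 = 0.227.
P(Defect=critical) = 0.047 + 0.053 + 0.094 + 0.119 = 0.313.
P(Defect ∈ {cosmetic, functional, critical}) = 0.324 + 0.227 + 0.313 = 0.864; P(Line=L5, Defect ∈ {cosmetic, functional, critical}) = 0.074 + 0.040 + 0.119 = 0.233.
P(Line=L5 | Defect ∈ {cosmetic, functional, critical}) = 0.233/0.864 = 0.2697.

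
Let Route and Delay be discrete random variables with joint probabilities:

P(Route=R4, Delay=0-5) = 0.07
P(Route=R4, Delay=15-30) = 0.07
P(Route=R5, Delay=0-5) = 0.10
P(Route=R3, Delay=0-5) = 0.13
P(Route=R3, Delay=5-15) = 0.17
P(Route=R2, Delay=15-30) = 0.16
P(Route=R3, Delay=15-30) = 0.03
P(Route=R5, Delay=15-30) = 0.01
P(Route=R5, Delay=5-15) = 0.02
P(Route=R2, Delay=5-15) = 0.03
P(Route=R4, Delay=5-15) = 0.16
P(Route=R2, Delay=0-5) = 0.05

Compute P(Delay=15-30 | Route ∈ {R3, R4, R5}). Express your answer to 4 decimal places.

P(Route=R3) = 0.13 + 0.17 + 0.03 = 0.33.
P(Route=R4) = 0.07 + 0.16 + 0.07 = 0.30.
P(Route=R5) = 0.10 + 0.02 + 0.01 = 0.13.
P(Route ∈ {R3, R4, R5}) = 0.33 + 0.30 + 0.13 = 0.76; P(Delay=15-30, Route ∈ {R3, R4, R5}) = 0.03 + 0.07 + 0.01 = 0.11.
P(Delay=15-30 | Route ∈ {R3, R4, R5}) = 0.11/0.76 = 0.1447.

0.1447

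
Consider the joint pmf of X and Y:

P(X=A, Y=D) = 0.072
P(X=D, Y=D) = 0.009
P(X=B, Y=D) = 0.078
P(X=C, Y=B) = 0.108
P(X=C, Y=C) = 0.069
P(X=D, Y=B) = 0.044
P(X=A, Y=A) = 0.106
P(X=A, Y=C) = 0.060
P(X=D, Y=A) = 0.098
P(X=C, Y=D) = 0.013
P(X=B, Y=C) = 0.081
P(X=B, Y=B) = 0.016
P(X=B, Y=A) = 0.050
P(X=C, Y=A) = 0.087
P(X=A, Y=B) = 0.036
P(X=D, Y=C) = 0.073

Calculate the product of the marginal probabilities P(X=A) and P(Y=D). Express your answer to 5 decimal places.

P(X=A) = 0.106 + 0.036 + 0.060 + 0.072 = 0.274.
P(Y=D) = 0.072 + 0.078 + 0.013 + 0.009 = 0.172.
Product: 0.274 × 0.172 = 0.04713.

0.04713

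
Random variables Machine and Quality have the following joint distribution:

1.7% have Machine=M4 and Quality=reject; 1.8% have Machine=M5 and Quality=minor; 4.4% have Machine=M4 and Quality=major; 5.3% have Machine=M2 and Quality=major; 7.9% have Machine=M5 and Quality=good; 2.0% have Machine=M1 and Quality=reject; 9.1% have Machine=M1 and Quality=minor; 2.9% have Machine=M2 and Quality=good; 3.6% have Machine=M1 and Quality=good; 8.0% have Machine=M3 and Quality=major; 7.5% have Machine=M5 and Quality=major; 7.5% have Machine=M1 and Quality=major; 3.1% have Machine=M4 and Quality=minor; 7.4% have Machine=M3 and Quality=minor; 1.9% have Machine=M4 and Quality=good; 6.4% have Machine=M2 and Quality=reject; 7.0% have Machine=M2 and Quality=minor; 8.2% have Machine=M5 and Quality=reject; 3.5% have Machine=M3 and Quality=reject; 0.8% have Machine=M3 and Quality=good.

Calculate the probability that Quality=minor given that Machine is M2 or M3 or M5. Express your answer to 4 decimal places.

0.2429

P(Machine=M2) = 0.029 + 0.070 + 0.053 + 0.064 = 0.216.
P(Machine=M3) = 0.008 + 0.074 + 0.080 + 0.035 = 0.197.
P(Machine=M5) = 0.079 + 0.018 + 0.075 + 0.082 = 0.254.
P(Machine ∈ {M2, M3, M5}) = 0.216 + 0.197 + 0.254 = 0.667; P(Quality=minor, Machine ∈ {M2, M3, M5}) = 0.070 + 0.074 + 0.018 = 0.162.
P(Quality=minor | Machine ∈ {M2, M3, M5}) = 0.162/0.667 = 0.2429.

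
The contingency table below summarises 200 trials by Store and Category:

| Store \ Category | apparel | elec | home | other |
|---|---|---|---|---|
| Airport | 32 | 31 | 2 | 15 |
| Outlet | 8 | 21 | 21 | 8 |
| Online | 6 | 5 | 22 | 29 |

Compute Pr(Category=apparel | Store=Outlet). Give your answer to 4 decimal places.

Total with Store=Outlet: 8 + 21 + 21 + 8 = 58.
P(Category=apparel | Store=Outlet) = 8/58 = 0.1379.

0.1379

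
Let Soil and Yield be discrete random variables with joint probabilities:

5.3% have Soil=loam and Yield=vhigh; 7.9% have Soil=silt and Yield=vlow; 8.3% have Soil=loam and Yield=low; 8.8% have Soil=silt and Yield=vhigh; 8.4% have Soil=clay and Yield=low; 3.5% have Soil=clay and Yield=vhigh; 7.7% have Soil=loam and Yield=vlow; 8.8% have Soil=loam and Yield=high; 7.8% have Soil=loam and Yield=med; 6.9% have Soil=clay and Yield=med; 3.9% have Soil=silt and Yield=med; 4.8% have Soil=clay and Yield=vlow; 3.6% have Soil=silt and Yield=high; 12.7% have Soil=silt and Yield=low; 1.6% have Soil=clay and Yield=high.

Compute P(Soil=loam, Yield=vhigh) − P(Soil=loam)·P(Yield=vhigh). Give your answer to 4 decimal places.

P(Soil=loam) = 0.077 + 0.083 + 0.078 + 0.088 + 0.053 = 0.379.
P(Yield=vhigh) = 0.053 + 0.035 + 0.088 = 0.176.
P(Soil=loam, Yield=vhigh) − P(Soil=loam)P(Yield=vhigh) = 0.053 − 0.379×0.176 = -0.0137.

-0.0137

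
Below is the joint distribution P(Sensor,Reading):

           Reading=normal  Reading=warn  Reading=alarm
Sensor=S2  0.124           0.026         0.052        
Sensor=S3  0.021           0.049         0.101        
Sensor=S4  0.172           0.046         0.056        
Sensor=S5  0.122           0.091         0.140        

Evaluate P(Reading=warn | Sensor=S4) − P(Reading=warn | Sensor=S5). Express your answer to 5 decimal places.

-0.08991

P(Sensor=S4) = 0.172 + 0.046 + 0.056 = 0.274; P(Reading=warn | Sensor=S4) = 0.046/0.274 = 0.167883.
P(Sensor=S5) = 0.122 + 0.091 + 0.140 = 0.353; P(Reading=warn | Sensor=S5) = 0.091/0.353 = 0.257790.
Difference = -0.08991.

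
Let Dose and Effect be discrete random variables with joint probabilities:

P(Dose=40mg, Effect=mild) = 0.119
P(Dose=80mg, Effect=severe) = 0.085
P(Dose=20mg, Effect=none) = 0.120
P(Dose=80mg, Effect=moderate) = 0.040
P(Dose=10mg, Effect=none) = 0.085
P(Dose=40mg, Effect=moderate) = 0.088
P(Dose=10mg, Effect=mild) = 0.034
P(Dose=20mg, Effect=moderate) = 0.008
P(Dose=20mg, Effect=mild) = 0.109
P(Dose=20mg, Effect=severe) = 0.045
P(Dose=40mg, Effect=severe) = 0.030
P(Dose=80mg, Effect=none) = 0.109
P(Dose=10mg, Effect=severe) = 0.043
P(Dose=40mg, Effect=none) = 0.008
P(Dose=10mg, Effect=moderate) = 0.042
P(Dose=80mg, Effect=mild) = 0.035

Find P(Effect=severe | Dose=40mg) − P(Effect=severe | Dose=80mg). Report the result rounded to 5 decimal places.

-0.19354

P(Dose=40mg) = 0.008 + 0.119 + 0.088 + 0.030 = 0.245; P(Effect=severe | Dose=40mg) = 0.030/0.245 = 0.122449.
P(Dose=80mg) = 0.109 + 0.035 + 0.040 + 0.085 = 0.269; P(Effect=severe | Dose=80mg) = 0.085/0.269 = 0.315985.
Difference = -0.19354.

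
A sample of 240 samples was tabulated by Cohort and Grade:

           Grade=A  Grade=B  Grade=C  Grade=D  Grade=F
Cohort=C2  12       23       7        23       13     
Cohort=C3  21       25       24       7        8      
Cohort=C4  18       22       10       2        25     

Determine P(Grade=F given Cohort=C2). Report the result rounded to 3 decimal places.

0.167

Total with Cohort=C2: 12 + 23 + 7 + 23 + 13 = 78.
P(Grade=F | Cohort=C2) = 13/78 = 0.167.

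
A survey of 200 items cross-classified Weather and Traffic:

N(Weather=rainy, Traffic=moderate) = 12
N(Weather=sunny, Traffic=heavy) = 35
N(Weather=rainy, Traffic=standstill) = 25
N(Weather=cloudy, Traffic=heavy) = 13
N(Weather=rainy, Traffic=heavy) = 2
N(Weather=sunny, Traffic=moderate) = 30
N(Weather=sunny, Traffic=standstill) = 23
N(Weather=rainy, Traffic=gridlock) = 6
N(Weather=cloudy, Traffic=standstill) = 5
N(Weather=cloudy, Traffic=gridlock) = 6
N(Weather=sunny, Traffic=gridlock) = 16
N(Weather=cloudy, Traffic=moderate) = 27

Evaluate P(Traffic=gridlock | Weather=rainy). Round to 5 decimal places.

0.13333

Total with Weather=rainy: 12 + 2 + 6 + 25 = 45.
P(Traffic=gridlock | Weather=rainy) = 6/45 = 0.13333.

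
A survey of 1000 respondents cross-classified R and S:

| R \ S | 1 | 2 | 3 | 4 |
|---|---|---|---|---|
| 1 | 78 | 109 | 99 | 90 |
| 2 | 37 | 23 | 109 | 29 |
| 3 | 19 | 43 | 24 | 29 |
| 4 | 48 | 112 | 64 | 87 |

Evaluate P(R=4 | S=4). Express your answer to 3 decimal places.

Total with S=4: 90 + 29 + 29 + 87 = 235.
P(R=4 | S=4) = 87/235 = 0.370.

0.370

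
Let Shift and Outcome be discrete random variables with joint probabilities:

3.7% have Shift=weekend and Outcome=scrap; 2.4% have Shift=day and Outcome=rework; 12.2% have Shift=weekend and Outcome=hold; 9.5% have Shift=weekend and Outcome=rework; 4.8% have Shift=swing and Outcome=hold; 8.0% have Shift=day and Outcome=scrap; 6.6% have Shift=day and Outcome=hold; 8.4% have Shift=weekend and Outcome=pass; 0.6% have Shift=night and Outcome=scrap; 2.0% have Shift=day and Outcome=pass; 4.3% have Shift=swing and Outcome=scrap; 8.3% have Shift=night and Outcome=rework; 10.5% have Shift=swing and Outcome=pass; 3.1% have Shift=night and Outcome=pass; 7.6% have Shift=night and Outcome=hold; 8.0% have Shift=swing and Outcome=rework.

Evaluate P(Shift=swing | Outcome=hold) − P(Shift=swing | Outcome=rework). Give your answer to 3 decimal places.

P(Outcome=hold) = 0.066 + 0.048 + 0.076 + 0.122 = 0.312; P(Shift=swing | Outcome=hold) = 0.048/0.312 = 0.1538.
P(Outcome=rework) = 0.024 + 0.080 + 0.083 + 0.095 = 0.282; P(Shift=swing | Outcome=rework) = 0.080/0.282 = 0.2837.
Difference = -0.130.

-0.130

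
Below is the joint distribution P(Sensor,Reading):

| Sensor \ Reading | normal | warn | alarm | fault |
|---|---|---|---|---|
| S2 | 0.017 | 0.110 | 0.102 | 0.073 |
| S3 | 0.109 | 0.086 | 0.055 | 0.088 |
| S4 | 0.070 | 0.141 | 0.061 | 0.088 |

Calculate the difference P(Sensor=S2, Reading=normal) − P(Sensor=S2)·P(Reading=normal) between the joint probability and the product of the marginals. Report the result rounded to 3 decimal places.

-0.042

P(Sensor=S2) = 0.017 + 0.110 + 0.102 + 0.073 = 0.302.
P(Reading=normal) = 0.017 + 0.109 + 0.070 = 0.196.
P(Sensor=S2, Reading=normal) − P(Sensor=S2)P(Reading=normal) = 0.017 − 0.302×0.196 = -0.042.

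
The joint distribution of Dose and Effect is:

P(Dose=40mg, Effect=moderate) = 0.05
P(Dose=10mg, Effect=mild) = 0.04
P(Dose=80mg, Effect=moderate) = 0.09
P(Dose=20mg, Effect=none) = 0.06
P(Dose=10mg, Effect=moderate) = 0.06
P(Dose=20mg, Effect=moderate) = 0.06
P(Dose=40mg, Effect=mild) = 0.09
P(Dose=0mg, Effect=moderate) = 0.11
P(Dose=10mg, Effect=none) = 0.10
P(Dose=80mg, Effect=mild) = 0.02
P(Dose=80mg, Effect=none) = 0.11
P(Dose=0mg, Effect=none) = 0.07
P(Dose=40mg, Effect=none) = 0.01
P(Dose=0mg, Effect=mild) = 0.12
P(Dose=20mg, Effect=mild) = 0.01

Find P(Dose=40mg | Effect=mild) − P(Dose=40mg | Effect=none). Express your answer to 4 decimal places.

P(Effect=mild) = 0.12 + 0.04 + 0.01 + 0.09 + 0.02 = 0.28; P(Dose=40mg | Effect=mild) = 0.09/0.28 = 0.32143.
P(Effect=none) = 0.07 + 0.10 + 0.06 + 0.01 + 0.11 = 0.35; P(Dose=40mg | Effect=none) = 0.01/0.35 = 0.02857.
Difference = 0.2929.

0.2929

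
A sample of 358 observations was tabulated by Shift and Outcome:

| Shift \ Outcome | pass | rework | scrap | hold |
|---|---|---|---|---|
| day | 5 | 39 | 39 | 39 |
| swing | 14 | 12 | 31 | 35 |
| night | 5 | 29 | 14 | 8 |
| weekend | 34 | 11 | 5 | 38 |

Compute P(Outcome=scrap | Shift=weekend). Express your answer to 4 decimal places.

Total with Shift=weekend: 34 + 11 + 5 + 38 = 88.
P(Outcome=scrap | Shift=weekend) = 5/88 = 0.0568.

0.0568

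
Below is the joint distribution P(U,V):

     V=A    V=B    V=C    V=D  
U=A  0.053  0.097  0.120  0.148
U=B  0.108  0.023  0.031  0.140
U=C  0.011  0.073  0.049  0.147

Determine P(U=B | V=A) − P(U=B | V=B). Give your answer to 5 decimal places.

0.50874

P(V=A) = 0.053 + 0.108 + 0.011 = 0.172; P(U=B | V=A) = 0.108/0.172 = 0.627907.
P(V=B) = 0.097 + 0.023 + 0.073 = 0.193; P(U=B | V=B) = 0.023/0.193 = 0.119171.
Difference = 0.50874.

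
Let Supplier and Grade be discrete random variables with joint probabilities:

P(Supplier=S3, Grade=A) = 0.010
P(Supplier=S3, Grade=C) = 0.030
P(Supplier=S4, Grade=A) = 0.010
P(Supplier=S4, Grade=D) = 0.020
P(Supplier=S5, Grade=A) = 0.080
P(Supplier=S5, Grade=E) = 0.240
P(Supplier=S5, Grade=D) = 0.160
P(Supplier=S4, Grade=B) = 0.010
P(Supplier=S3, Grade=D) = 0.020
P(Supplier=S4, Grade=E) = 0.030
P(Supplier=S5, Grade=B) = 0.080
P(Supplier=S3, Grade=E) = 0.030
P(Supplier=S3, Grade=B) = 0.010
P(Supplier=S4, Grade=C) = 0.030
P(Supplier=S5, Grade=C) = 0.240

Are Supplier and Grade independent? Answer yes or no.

yes

Every cell satisfies P(Supplier,Grade) = P(Supplier)·P(Grade). For instance P(Supplier=S3) = 0.100, P(Grade=B) = 0.100, and 0.100×0.100 = 0.010 matches the joint entry. So Supplier and Grade are independent.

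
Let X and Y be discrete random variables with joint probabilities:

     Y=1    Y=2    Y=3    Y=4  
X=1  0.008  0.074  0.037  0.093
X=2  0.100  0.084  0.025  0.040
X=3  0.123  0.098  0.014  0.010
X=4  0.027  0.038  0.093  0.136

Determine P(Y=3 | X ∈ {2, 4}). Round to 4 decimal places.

P(X=2) = 0.100 + 0.084 + 0.025 + 0.040 = 0.249.
P(X=4) = 0.027 + 0.038 + 0.093 + 0.136 = 0.294.
P(X ∈ {2, 4}) = 0.249 + 0.294 = 0.543; P(Y=3, X ∈ {2, 4}) = 0.025 + 0.093 = 0.118.
P(Y=3 | X ∈ {2, 4}) = 0.118/0.543 = 0.2173.

0.2173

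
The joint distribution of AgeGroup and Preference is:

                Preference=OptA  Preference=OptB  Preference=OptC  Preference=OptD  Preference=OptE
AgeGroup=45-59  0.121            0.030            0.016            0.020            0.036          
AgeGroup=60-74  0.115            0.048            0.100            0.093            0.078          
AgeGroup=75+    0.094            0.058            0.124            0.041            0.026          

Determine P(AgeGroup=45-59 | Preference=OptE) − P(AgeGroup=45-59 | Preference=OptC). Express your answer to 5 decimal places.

0.19048

P(Preference=OptE) = 0.036 + 0.078 + 0.026 = 0.140; P(AgeGroup=45-59 | Preference=OptE) = 0.036/0.140 = 0.257143.
P(Preference=OptC) = 0.016 + 0.100 + 0.124 = 0.240; P(AgeGroup=45-59 | Preference=OptC) = 0.016/0.240 = 0.066667.
Difference = 0.19048.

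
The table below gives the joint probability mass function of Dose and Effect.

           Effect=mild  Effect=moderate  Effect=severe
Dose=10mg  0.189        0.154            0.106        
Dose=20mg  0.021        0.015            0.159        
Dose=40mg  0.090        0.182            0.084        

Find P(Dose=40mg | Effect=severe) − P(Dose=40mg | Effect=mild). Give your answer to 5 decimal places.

P(Effect=severe) = 0.106 + 0.159 + 0.084 = 0.349; P(Dose=40mg | Effect=severe) = 0.084/0.349 = 0.240688.
P(Effect=mild) = 0.189 + 0.021 + 0.090 = 0.300; P(Dose=40mg | Effect=mild) = 0.090/0.300 = 0.300000.
Difference = -0.05931.

-0.05931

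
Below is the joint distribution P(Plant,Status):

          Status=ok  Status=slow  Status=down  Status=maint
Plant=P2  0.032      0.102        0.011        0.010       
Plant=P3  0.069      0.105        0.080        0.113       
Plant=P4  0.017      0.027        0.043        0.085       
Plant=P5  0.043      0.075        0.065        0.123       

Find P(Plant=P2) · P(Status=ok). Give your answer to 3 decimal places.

P(Plant=P2) = 0.032 + 0.102 + 0.011 + 0.010 = 0.155.
P(Status=ok) = 0.032 + 0.069 + 0.017 + 0.043 = 0.161.
Product: 0.155 × 0.161 = 0.025.

0.025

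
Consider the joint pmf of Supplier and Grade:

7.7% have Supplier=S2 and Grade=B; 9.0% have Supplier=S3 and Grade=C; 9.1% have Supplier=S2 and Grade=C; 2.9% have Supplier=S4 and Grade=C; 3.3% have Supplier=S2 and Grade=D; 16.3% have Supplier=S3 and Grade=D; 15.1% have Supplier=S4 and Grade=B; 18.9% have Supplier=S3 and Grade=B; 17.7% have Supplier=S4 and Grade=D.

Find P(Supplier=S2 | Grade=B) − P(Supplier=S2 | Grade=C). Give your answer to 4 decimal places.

-0.2487

P(Grade=B) = 0.077 + 0.189 + 0.151 = 0.417; P(Supplier=S2 | Grade=B) = 0.077/0.417 = 0.18465.
P(Grade=C) = 0.091 + 0.090 + 0.029 = 0.210; P(Supplier=S2 | Grade=C) = 0.091/0.210 = 0.43333.
Difference = -0.2487.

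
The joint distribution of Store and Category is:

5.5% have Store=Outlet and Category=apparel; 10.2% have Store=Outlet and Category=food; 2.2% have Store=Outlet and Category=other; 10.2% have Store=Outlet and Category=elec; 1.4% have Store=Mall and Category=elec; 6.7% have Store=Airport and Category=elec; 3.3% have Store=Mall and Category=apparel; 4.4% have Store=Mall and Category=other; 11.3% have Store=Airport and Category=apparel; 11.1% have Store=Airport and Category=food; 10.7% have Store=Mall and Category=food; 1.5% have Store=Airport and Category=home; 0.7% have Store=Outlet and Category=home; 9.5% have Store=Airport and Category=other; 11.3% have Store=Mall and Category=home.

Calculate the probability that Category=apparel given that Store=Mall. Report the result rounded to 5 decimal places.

P(Store=Mall) = 0.107 + 0.033 + 0.014 + 0.113 + 0.044 = 0.311.
P(Category=apparel | Store=Mall) = 0.033/0.311 = 0.10611.

0.10611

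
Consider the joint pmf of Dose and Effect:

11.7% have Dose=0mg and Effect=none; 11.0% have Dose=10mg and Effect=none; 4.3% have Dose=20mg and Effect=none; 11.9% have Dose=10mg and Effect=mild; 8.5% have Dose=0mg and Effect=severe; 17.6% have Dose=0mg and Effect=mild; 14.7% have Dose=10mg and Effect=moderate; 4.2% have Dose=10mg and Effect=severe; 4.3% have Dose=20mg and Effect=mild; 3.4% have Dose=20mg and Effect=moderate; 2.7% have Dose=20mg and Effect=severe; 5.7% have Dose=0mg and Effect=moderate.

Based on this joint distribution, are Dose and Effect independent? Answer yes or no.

no

P(Dose=10mg) = 0.418 and P(Effect=moderate) = 0.238, so their product is 0.09948, but P(Dose=10mg, Effect=moderate) = 0.147. Since these differ, Dose and Effect are not independent.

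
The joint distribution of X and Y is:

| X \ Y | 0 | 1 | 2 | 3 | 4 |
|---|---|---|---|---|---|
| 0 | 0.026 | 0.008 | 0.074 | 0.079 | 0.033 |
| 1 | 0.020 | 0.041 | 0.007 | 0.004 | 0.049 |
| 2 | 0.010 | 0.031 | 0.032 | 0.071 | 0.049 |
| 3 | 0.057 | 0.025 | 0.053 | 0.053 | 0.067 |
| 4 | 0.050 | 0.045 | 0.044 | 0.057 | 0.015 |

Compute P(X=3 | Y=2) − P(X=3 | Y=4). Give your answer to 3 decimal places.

P(Y=2) = 0.074 + 0.007 + 0.032 + 0.053 + 0.044 = 0.210; P(X=3 | Y=2) = 0.053/0.210 = 0.2524.
P(Y=4) = 0.033 + 0.049 + 0.049 + 0.067 + 0.015 = 0.213; P(X=3 | Y=4) = 0.067/0.213 = 0.3146.
Difference = -0.062.

-0.062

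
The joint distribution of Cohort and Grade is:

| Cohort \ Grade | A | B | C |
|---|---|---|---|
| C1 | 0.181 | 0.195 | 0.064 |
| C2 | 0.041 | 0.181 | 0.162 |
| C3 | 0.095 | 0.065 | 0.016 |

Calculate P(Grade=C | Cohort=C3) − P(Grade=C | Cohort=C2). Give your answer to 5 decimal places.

-0.33097

P(Cohort=C3) = 0.095 + 0.065 + 0.016 = 0.176; P(Grade=C | Cohort=C3) = 0.016/0.176 = 0.090909.
P(Cohort=C2) = 0.041 + 0.181 + 0.162 = 0.384; P(Grade=C | Cohort=C2) = 0.162/0.384 = 0.421875.
Difference = -0.33097.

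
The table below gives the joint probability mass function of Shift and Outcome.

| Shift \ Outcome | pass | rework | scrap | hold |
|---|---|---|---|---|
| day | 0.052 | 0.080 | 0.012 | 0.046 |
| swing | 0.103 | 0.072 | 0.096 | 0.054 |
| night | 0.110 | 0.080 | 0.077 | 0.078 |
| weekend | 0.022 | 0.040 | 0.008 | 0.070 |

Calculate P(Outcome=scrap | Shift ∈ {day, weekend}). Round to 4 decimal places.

0.0606

P(Shift=day) = 0.052 + 0.080 + 0.012 + 0.046 = 0.190.
P(Shift=weekend) = 0.022 + 0.040 + 0.008 + 0.070 = 0.140.
P(Shift ∈ {day, weekend}) = 0.190 + 0.140 = 0.330; P(Outcome=scrap, Shift ∈ {day, weekend}) = 0.012 + 0.008 = 0.020.
P(Outcome=scrap | Shift ∈ {day, weekend}) = 0.020/0.330 = 0.0606.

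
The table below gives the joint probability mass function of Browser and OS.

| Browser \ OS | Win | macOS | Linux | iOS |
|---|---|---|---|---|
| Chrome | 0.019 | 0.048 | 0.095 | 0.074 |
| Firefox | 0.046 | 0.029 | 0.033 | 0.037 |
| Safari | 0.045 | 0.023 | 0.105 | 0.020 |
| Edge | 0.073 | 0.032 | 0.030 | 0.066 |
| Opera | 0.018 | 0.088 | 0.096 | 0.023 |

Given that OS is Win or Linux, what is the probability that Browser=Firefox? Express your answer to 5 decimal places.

P(OS=Win) = 0.019 + 0.046 + 0.045 + 0.073 + 0.018 = 0.201.
P(OS=Linux) = 0.095 + 0.033 + 0.105 + 0.030 + 0.096 = 0.359.
P(OS ∈ {Win, Linux}) = 0.201 + 0.359 = 0.560; P(Browser=Firefox, OS ∈ {Win, Linux}) = 0.046 + 0.033 = 0.079.
P(Browser=Firefox | OS ∈ {Win, Linux}) = 0.079/0.560 = 0.14107.

0.14107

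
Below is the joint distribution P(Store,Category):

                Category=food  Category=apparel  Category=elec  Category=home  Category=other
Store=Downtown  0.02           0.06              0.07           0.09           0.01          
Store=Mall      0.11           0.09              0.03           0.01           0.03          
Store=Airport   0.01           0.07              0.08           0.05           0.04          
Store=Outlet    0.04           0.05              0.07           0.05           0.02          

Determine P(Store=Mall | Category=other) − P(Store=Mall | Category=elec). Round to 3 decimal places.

0.180

P(Category=other) = 0.01 + 0.03 + 0.04 + 0.02 = 0.10; P(Store=Mall | Category=other) = 0.03/0.10 = 0.3000.
P(Category=elec) = 0.07 + 0.03 + 0.08 + 0.07 = 0.25; P(Store=Mall | Category=elec) = 0.03/0.25 = 0.1200.
Difference = 0.180.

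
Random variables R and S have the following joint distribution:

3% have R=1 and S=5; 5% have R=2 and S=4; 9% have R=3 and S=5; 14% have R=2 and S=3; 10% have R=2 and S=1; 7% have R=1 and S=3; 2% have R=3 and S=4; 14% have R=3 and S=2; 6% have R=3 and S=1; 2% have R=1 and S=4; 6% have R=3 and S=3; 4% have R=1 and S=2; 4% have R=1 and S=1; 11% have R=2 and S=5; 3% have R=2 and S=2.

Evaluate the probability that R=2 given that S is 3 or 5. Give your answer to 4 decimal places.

P(S=3) = 0.07 + 0.14 + 0.06 = 0.27.
P(S=5) = 0.03 + 0.11 + 0.09 = 0.23.
P(S ∈ {3, 5}) = 0.27 + 0.23 = 0.50; P(R=2, S ∈ {3, 5}) = 0.14 + 0.11 = 0.25.
P(R=2 | S ∈ {3, 5}) = 0.25/0.50 = 0.5000.

0.5000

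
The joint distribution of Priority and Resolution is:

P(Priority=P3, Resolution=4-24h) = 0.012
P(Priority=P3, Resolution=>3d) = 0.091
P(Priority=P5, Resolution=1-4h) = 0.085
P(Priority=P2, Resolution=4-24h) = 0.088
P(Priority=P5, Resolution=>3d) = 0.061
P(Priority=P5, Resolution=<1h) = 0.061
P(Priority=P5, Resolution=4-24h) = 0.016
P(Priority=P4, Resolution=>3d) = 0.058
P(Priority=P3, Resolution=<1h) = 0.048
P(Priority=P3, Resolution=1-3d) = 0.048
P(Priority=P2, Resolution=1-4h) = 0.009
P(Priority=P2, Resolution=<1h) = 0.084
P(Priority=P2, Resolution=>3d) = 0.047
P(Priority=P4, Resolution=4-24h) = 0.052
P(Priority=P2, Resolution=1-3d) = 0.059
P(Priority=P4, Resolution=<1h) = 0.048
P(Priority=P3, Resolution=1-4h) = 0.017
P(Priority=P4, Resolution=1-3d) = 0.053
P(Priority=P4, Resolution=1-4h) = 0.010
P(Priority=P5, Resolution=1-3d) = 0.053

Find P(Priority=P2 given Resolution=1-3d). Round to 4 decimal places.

0.2770

P(Resolution=1-3d) = 0.059 + 0.048 + 0.053 + 0.053 = 0.213.
P(Priority=P2 | Resolution=1-3d) = 0.059/0.213 = 0.2770.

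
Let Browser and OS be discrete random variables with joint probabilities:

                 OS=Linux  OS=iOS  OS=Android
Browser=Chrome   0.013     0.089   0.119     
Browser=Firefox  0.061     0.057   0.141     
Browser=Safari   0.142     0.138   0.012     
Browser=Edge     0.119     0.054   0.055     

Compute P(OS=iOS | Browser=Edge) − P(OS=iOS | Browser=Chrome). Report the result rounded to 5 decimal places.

P(Browser=Edge) = 0.119 + 0.054 + 0.055 = 0.228; P(OS=iOS | Browser=Edge) = 0.054/0.228 = 0.236842.
P(Browser=Chrome) = 0.013 + 0.089 + 0.119 = 0.221; P(OS=iOS | Browser=Chrome) = 0.089/0.221 = 0.402715.
Difference = -0.16587.

-0.16587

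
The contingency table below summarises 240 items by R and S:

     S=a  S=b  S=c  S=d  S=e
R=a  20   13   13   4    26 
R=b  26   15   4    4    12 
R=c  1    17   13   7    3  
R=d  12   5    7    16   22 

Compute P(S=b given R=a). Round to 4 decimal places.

0.1711

Total with R=a: 20 + 13 + 13 + 4 + 26 = 76.
P(S=b | R=a) = 13/76 = 0.1711.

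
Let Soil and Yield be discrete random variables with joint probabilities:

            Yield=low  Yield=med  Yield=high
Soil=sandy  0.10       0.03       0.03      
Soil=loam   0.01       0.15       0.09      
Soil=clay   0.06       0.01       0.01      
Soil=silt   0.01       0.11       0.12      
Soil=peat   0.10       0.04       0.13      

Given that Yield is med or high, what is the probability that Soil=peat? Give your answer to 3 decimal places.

0.236

P(Yield=med) = 0.03 + 0.15 + 0.01 + 0.11 + 0.04 = 0.34.
P(Yield=high) = 0.03 + 0.09 + 0.01 + 0.12 + 0.13 = 0.38.
P(Yield ∈ {med, high}) = 0.34 + 0.38 = 0.72; P(Soil=peat, Yield ∈ {med, high}) = 0.04 + 0.13 = 0.17.
P(Soil=peat | Yield ∈ {med, high}) = 0.17/0.72 = 0.236.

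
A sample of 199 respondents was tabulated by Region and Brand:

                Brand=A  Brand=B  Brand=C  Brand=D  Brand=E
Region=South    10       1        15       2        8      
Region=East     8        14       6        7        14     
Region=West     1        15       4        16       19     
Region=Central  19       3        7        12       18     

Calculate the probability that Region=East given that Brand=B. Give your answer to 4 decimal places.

0.4242

Total with Brand=B: 1 + 14 + 15 + 3 = 33.
P(Region=East | Brand=B) = 14/33 = 0.4242.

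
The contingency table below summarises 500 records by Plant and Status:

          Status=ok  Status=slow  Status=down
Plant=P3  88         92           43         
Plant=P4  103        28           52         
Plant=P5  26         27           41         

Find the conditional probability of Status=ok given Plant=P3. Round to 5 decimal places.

Total with Plant=P3: 88 + 92 + 43 = 223.
P(Status=ok | Plant=P3) = 88/223 = 0.39462.

0.39462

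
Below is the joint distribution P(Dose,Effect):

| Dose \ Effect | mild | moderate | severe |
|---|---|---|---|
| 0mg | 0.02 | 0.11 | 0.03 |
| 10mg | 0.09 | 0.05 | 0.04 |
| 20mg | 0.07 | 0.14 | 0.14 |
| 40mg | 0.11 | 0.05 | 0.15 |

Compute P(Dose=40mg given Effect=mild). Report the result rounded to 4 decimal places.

P(Effect=mild) = 0.02 + 0.09 + 0.07 + 0.11 = 0.29.
P(Dose=40mg | Effect=mild) = 0.11/0.29 = 0.3793.

0.3793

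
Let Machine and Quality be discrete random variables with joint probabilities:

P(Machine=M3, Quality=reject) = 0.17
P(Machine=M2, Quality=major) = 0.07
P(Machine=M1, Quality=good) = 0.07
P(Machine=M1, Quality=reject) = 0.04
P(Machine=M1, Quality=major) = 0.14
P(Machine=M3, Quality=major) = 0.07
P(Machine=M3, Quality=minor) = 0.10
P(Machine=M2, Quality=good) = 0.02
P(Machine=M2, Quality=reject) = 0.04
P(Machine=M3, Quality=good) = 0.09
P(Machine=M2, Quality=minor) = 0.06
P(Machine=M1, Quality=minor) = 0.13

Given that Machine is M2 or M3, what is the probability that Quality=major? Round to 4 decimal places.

P(Machine=M2) = 0.02 + 0.06 + 0.07 + 0.04 = 0.19.
P(Machine=M3) = 0.09 + 0.10 + 0.07 + 0.17 = 0.43.
P(Machine ∈ {M2, M3}) = 0.19 + 0.43 = 0.62; P(Quality=major, Machine ∈ {M2, M3}) = 0.07 + 0.07 = 0.14.
P(Quality=major | Machine ∈ {M2, M3}) = 0.14/0.62 = 0.2258.

0.2258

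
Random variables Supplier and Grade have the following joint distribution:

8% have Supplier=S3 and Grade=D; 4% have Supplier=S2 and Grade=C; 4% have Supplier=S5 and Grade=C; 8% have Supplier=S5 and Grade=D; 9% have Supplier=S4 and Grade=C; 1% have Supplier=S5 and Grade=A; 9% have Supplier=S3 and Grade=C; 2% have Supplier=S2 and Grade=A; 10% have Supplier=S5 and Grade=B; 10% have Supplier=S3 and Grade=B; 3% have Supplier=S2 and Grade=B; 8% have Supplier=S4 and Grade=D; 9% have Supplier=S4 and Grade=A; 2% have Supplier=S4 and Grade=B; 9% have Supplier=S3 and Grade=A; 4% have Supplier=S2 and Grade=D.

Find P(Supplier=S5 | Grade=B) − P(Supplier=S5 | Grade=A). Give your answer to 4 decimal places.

P(Grade=B) = 0.03 + 0.10 + 0.02 + 0.10 = 0.25; P(Supplier=S5 | Grade=B) = 0.10/0.25 = 0.40000.
P(Grade=A) = 0.02 + 0.09 + 0.09 + 0.01 = 0.21; P(Supplier=S5 | Grade=A) = 0.01/0.21 = 0.04762.
Difference = 0.3524.

0.3524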